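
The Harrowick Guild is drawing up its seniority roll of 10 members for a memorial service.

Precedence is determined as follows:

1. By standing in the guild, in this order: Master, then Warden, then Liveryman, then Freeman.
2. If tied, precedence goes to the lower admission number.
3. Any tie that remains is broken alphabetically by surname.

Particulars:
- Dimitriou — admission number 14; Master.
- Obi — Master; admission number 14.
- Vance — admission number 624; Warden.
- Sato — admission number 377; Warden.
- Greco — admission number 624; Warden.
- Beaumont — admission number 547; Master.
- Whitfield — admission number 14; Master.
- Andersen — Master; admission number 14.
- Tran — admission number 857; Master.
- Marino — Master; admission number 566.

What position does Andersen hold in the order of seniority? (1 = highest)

By standing in the guild: Andersen, Dimitriou, Obi, Whitfield, Beaumont, Marino and Tran (Master); then Sato, Greco and Vance (Warden).
Among Andersen, Dimitriou, Obi, Whitfield, Beaumont, Marino and Tran, by admission number (lower first): Andersen, Dimitriou, Obi and Whitfield (14) before Beaumont (547) before Marino (566) before Tran (857).
Among Andersen, Dimitriou, Obi and Whitfield, alphabetically by surname: Andersen before Dimitriou before Obi before Whitfield.
Among Sato, Greco and Vance, by admission number (lower first): Sato (377) before Greco and Vance (624).
Among Greco and Vance, alphabetically by surname: Greco before Vance.
Order: Andersen, Dimitriou, Obi, Whitfield, Beaumont, Marino, Tran, Sato, Greco, Vance. So position 1.

1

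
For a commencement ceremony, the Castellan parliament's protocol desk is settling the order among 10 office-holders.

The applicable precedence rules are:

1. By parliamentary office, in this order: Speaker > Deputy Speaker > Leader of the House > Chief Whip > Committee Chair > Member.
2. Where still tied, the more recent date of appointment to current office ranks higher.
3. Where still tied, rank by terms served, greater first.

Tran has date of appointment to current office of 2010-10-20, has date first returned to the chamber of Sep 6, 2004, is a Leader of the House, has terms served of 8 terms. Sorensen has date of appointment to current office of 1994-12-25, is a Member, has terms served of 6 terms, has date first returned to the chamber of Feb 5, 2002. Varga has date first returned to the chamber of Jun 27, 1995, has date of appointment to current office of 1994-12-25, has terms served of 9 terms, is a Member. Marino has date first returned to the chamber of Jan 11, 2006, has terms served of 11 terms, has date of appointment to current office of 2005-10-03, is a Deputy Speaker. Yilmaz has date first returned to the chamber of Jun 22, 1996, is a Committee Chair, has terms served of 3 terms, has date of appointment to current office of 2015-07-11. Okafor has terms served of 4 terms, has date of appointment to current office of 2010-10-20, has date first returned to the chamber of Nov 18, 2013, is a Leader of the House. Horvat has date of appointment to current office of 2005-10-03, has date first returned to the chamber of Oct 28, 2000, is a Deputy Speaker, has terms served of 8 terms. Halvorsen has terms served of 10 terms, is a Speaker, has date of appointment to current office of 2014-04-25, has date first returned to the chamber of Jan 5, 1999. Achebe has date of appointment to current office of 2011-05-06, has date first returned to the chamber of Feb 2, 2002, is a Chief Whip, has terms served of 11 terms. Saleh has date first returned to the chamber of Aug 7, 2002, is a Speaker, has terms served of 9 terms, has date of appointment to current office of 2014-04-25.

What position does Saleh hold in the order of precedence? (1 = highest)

By parliamentary office: Halvorsen and Saleh (Speaker); then Marino and Horvat (Deputy Speaker); then Tran and Okafor (Leader of the House); then Achebe (Chief Whip); then Yilmaz (Committee Chair); then Varga and Sorensen (Member).
Halvorsen and Saleh both have date of appointment to current office 2014-04-25, so the next rule applies.
Among Halvorsen and Saleh, by terms served (higher first): Halvorsen (10 terms) before Saleh (9 terms).
Marino and Horvat both have date of appointment to current office 2005-10-03, so the next rule applies.
Among Marino and Horvat, by terms served (higher first): Marino (11 terms) before Horvat (8 terms).
Tran and Okafor both have date of appointment to current office 2010-10-20, so the next rule applies.
Among Tran and Okafor, by terms served (higher first): Tran (8 terms) before Okafor (4 terms).
Varga and Sorensen both have date of appointment to current office 1994-12-25, so the next rule applies.
Among Varga and Sorensen, by terms served (higher first): Varga (9 terms) before Sorensen (6 terms).
Order: Halvorsen, Saleh, Marino, Horvat, Tran, Okafor, Achebe, Yilmaz, Varga, Sorensen. So position 2.

2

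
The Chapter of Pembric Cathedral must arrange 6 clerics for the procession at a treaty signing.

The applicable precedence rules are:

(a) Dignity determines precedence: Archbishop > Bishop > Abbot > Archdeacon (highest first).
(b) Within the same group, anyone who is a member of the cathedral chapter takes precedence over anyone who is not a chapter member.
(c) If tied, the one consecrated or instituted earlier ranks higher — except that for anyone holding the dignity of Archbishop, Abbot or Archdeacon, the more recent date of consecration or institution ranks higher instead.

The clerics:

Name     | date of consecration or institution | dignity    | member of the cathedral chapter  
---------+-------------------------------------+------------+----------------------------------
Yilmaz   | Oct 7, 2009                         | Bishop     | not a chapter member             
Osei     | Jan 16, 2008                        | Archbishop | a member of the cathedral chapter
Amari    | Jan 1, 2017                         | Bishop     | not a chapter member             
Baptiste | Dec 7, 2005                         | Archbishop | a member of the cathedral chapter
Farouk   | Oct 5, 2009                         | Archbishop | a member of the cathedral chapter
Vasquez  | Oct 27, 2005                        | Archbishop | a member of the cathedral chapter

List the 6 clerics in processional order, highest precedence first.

Farouk, Osei, Baptiste, Vasquez, Yilmaz, Amari

By dignity: Farouk, Osei, Baptiste and Vasquez (Archbishop); then Yilmaz and Amari (Bishop).
Farouk, Osei, Baptiste and Vasquez are each a member of the cathedral chapter, so the next rule applies.
Among Farouk, Osei, Baptiste and Vasquez, by date of consecration or institution (later first) (reversed rule for this group): Farouk (Oct 5, 2009) before Osei (Jan 16, 2008) before Baptiste (Dec 7, 2005) before Vasquez (Oct 27, 2005).
Yilmaz and Amari are each not a chapter member, so the next rule applies.
Among Yilmaz and Amari, by date of consecration or institution (earlier first): Yilmaz (Oct 7, 2009) before Amari (Jan 1, 2017).
Full order: Farouk, Osei, Baptiste, Vasquez, Yilmaz, Amari.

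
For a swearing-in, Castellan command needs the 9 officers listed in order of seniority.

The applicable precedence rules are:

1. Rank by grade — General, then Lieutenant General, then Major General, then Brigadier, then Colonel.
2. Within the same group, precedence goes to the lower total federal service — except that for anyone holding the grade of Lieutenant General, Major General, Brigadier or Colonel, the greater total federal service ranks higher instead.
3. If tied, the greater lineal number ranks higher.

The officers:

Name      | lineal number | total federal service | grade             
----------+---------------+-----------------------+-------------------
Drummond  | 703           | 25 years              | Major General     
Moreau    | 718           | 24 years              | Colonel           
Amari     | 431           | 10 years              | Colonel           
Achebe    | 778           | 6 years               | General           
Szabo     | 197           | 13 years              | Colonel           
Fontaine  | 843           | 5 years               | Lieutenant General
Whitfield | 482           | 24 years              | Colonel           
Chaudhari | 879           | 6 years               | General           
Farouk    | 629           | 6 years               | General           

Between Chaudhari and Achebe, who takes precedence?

Chaudhari

By grade: Chaudhari, Achebe and Farouk (General); then Fontaine (Lieutenant General); then Drummond (Major General); then Moreau, Whitfield, Szabo and Amari (Colonel).
Chaudhari, Achebe and Farouk all have total federal service 6 years, so the next rule applies.
Among Chaudhari, Achebe and Farouk, by lineal number (higher first): Chaudhari (879) before Achebe (778) before Farouk (629).
Among Moreau, Whitfield, Szabo and Amari, by total federal service (higher first) (reversed rule for this group): Moreau and Whitfield (24 years) before Szabo (13 years) before Amari (10 years).
Among Moreau and Whitfield, by lineal number (higher first): Moreau (718) before Whitfield (482).
So Chaudhari takes precedence.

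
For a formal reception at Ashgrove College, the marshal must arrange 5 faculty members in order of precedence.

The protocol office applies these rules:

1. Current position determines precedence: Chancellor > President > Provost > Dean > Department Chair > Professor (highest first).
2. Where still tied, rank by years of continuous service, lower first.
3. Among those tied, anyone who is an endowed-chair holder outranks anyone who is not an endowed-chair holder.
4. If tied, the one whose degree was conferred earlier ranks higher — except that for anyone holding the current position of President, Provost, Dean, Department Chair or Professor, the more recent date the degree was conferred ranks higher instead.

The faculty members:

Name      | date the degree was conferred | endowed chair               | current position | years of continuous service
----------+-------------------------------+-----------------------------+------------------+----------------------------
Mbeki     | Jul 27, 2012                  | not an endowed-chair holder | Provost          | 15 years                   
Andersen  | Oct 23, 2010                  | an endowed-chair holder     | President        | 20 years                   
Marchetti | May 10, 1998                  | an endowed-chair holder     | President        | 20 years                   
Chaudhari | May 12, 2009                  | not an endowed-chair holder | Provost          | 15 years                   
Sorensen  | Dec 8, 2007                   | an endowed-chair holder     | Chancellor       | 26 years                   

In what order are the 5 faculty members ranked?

Sorensen, Andersen, Marchetti, Mbeki, Chaudhari

By current position: Sorensen (Chancellor); then Andersen and Marchetti (President); then Mbeki and Chaudhari (Provost).
Andersen and Marchetti both have years of continuous service 20 years, so the next rule applies.
Andersen and Marchetti are each an endowed-chair holder, so the next rule applies.
Among Andersen and Marchetti, by date the degree was conferred (later first) (reversed rule for this group): Andersen (Oct 23, 2010) before Marchetti (May 10, 1998).
Mbeki and Chaudhari both have years of continuous service 15 years, so the next rule applies.
Mbeki and Chaudhari are each not an endowed-chair holder, so the next rule applies.
Among Mbeki and Chaudhari, by date the degree was conferred (later first) (reversed rule for this group): Mbeki (Jul 27, 2012) before Chaudhari (May 12, 2009).
Full order: Sorensen, Andersen, Marchetti, Mbeki, Chaudhari.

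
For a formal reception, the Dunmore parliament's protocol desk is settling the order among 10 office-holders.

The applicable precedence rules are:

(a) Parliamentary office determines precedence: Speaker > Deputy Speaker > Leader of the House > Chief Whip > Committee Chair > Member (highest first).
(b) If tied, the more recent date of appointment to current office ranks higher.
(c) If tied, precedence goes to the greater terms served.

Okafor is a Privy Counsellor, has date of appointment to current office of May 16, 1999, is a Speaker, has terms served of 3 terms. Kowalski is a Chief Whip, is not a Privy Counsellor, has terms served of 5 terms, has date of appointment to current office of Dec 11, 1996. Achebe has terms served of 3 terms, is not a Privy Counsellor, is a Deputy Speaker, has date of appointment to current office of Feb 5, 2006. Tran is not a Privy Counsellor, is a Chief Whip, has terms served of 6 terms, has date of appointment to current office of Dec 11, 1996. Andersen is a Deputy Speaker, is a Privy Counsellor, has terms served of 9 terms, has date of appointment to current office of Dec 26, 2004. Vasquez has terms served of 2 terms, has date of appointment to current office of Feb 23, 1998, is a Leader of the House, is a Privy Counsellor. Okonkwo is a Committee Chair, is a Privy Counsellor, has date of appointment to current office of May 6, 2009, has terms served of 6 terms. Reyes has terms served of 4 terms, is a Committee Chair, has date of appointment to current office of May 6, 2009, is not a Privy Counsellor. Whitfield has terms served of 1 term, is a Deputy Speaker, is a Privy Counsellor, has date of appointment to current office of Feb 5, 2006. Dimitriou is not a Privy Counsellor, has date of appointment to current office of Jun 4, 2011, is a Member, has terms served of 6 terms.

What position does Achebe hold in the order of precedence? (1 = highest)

By parliamentary office: Okafor (Speaker); then Achebe, Whitfield and Andersen (Deputy Speaker); then Vasquez (Leader of the House); then Tran and Kowalski (Chief Whip); then Okonkwo and Reyes (Committee Chair); then Dimitriou (Member).
Among Achebe, Whitfield and Andersen, by date of appointment to current office (later first): Achebe and Whitfield (Feb 5, 2006) before Andersen (Dec 26, 2004).
Among Achebe and Whitfield, by terms served (higher first): Achebe (3 terms) before Whitfield (1 term).
Tran and Kowalski both have date of appointment to current office Dec 11, 1996, so the next rule applies.
Among Tran and Kowalski, by terms served (higher first): Tran (6 terms) before Kowalski (5 terms).
Okonkwo and Reyes both have date of appointment to current office May 6, 2009, so the next rule applies.
Among Okonkwo and Reyes, by terms served (higher first): Okonkwo (6 terms) before Reyes (4 terms).
Order: Okafor, Achebe, Whitfield, Andersen, Vasquez, Tran, Kowalski, Okonkwo, Reyes, Dimitriou. So position 2.

2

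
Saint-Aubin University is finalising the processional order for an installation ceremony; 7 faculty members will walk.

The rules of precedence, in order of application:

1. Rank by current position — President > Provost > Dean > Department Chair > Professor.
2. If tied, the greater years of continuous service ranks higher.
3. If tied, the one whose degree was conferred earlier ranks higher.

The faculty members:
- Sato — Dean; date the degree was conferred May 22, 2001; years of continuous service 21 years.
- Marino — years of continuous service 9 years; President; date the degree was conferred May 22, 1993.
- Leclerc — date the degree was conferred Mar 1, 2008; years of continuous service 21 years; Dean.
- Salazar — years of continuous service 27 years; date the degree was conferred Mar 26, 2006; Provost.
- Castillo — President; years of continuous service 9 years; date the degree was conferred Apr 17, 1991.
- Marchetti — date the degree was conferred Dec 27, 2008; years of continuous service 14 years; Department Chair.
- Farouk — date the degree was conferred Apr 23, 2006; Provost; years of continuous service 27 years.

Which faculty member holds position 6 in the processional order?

By current position: Castillo and Marino (President); then Salazar and Farouk (Provost); then Sato and Leclerc (Dean); then Marchetti (Department Chair).
Castillo and Marino both have years of continuous service 9 years, so the next rule applies.
Among Castillo and Marino, by date the degree was conferred (earlier first): Castillo (Apr 17, 1991) before Marino (May 22, 1993).
Salazar and Farouk both have years of continuous service 27 years, so the next rule applies.
Among Salazar and Farouk, by date the degree was conferred (earlier first): Salazar (Mar 26, 2006) before Farouk (Apr 23, 2006).
Sato and Leclerc both have years of continuous service 21 years, so the next rule applies.
Among Sato and Leclerc, by date the degree was conferred (earlier first): Sato (May 22, 2001) before Leclerc (Mar 1, 2008).
Order: Castillo, Marino, Salazar, Farouk, Sato, Leclerc, Marchetti.

Leclerc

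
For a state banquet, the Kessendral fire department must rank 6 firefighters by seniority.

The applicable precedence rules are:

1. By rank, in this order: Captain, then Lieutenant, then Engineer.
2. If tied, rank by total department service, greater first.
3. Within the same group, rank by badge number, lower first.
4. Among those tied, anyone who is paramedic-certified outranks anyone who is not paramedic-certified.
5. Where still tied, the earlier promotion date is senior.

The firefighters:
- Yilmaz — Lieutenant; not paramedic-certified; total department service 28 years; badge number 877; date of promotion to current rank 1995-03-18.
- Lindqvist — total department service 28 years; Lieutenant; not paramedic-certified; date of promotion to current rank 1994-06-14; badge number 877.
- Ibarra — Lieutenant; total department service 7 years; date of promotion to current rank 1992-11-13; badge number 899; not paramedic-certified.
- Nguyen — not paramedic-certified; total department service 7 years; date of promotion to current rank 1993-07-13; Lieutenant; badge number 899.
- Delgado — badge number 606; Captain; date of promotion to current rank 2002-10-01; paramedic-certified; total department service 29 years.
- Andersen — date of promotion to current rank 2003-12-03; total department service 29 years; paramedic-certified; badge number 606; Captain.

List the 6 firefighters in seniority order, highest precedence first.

By rank: Delgado and Andersen (Captain); then Lindqvist, Yilmaz, Ibarra and Nguyen (Lieutenant).
Delgado and Andersen both have total department service 29 years, so the next rule applies.
Delgado and Andersen both have badge number 606, so the next rule applies.
Delgado and Andersen are each paramedic-certified, so the next rule applies.
Among Delgado and Andersen, by date of promotion to current rank (earlier first): Delgado (2002-10-01) before Andersen (2003-12-03).
Among Lindqvist, Yilmaz, Ibarra and Nguyen, by total department service (higher first): Lindqvist and Yilmaz (28 years) before Ibarra and Nguyen (7 years).
Lindqvist and Yilmaz both have badge number 877, so the next rule applies.
Lindqvist and Yilmaz are each not paramedic-certified, so the next rule applies.
Among Lindqvist and Yilmaz, by date of promotion to current rank (earlier first): Lindqvist (1994-06-14) before Yilmaz (1995-03-18).
Ibarra and Nguyen both have badge number 899, so the next rule applies.
Ibarra and Nguyen are each not paramedic-certified, so the next rule applies.
Among Ibarra and Nguyen, by date of promotion to current rank (earlier first): Ibarra (1992-11-13) before Nguyen (1993-07-13).
Full order: Delgado, Andersen, Lindqvist, Yilmaz, Ibarra, Nguyen.

Delgado, Andersen, Lindqvist, Yilmaz, Ibarra, Nguyen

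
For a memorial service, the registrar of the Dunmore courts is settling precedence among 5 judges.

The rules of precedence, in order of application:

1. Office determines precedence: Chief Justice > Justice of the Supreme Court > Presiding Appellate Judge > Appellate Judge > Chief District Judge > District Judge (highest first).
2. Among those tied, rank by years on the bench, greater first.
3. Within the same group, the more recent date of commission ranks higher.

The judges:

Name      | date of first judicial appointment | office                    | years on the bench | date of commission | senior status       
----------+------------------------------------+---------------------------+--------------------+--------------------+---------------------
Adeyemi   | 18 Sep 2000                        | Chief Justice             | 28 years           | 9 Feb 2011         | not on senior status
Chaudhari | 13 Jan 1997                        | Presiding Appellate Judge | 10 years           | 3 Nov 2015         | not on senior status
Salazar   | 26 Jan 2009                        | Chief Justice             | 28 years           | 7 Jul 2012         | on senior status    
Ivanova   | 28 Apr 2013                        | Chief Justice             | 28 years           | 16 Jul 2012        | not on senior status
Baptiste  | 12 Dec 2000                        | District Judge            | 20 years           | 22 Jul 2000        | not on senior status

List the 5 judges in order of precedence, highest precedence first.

By office: Ivanova, Salazar and Adeyemi (Chief Justice); then Chaudhari (Presiding Appellate Judge); then Baptiste (District Judge).
Ivanova, Salazar and Adeyemi all have years on the bench 28 years, so the next rule applies.
Among Ivanova, Salazar and Adeyemi, by date of commission (later first): Ivanova (16 Jul 2012) before Salazar (7 Jul 2012) before Adeyemi (9 Feb 2011).
Full order: Ivanova, Salazar, Adeyemi, Chaudhari, Baptiste.

Ivanova, Salazar, Adeyemi, Chaudhari, Baptiste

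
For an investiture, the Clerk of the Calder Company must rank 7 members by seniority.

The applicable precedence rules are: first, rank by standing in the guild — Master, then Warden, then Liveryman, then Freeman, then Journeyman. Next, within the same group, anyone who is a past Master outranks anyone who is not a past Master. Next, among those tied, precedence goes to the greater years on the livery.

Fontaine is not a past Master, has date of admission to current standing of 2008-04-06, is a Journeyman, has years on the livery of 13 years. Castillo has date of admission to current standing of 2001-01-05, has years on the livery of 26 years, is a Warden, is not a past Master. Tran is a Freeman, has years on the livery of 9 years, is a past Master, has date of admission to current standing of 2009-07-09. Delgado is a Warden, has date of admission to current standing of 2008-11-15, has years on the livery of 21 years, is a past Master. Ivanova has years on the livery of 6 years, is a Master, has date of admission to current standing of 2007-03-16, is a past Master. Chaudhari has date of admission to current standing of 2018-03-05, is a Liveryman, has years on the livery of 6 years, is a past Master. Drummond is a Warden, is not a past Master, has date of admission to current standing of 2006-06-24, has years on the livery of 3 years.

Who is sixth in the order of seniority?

Tran

By standing in the guild: Ivanova (Master); then Delgado, Castillo and Drummond (Warden); then Chaudhari (Liveryman); then Tran (Freeman); then Fontaine (Journeyman).
Among Delgado, Castillo and Drummond, a past Master before not a past Master: Delgado (a past Master) before Castillo and Drummond (not a past Master).
Among Castillo and Drummond, by years on the livery (higher first): Castillo (26 years) before Drummond (3 years).
Order: Ivanova, Delgado, Castillo, Drummond, Chaudhari, Tran, Fontaine.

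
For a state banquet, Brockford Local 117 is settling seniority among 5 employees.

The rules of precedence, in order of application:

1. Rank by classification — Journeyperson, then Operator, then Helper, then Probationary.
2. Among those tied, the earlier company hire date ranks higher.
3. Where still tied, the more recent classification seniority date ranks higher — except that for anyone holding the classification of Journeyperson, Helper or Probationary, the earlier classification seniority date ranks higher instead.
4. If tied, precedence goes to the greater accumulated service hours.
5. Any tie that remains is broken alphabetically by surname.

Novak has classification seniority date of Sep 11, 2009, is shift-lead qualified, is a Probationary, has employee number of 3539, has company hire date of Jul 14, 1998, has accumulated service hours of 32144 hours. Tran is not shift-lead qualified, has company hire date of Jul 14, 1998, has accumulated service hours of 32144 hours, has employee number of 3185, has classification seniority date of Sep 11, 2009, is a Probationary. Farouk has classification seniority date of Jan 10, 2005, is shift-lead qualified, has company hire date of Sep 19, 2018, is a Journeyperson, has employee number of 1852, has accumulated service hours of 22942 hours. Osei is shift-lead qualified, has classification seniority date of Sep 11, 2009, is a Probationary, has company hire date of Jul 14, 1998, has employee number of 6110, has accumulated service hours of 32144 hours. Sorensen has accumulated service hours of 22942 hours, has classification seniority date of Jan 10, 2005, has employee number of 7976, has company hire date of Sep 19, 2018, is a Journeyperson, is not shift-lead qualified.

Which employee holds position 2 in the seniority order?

By classification: Farouk and Sorensen (Journeyperson); then Novak, Osei and Tran (Probationary).
Farouk and Sorensen both have company hire date Sep 19, 2018, so the next rule applies.
Farouk and Sorensen both have classification seniority date Jan 10, 2005, so the next rule applies.
Farouk and Sorensen both have accumulated service hours 22942 hours, so the next rule applies.
Among Farouk and Sorensen, alphabetically by surname: Farouk before Sorensen.
Novak, Osei and Tran all have company hire date Jul 14, 1998, so the next rule applies.
Novak, Osei and Tran all have classification seniority date Sep 11, 2009, so the next rule applies.
Novak, Osei and Tran all have accumulated service hours 32144 hours, so the next rule applies.
Among Novak, Osei and Tran, alphabetically by surname: Novak before Osei before Tran.
Order: Farouk, Sorensen, Novak, Osei, Tran.

Sorensen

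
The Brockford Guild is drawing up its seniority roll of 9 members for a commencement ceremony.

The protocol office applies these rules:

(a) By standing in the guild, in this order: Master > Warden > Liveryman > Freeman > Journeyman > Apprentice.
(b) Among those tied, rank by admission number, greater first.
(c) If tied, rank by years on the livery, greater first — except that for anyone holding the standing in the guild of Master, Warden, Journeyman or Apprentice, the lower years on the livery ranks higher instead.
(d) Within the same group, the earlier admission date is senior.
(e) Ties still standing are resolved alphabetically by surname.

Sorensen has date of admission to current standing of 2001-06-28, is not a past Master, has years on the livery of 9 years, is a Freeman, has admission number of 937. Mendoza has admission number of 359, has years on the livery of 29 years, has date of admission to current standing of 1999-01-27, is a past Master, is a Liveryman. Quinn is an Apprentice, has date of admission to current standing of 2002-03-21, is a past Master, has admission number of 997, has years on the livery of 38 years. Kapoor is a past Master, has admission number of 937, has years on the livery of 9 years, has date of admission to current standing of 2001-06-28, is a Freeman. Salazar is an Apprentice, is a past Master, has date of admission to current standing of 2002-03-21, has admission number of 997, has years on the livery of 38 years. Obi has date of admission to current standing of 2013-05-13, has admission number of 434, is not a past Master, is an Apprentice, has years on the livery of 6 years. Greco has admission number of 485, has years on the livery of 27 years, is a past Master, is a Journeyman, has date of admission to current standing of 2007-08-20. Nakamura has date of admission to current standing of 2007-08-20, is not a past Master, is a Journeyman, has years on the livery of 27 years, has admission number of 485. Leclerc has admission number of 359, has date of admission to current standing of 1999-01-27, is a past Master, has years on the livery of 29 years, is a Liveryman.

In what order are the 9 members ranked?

Leclerc, Mendoza, Kapoor, Sorensen, Greco, Nakamura, Quinn, Salazar, Obi

By standing in the guild: Leclerc and Mendoza (Liveryman); then Kapoor and Sorensen (Freeman); then Greco and Nakamura (Journeyman); then Quinn, Salazar and Obi (Apprentice).
Leclerc and Mendoza both have admission number 359, so the next rule applies.
Leclerc and Mendoza both have years on the livery 29 years, so the next rule applies.
Leclerc and Mendoza both have date of admission to current standing 1999-01-27, so the next rule applies.
Among Leclerc and Mendoza, alphabetically by surname: Leclerc before Mendoza.
Kapoor and Sorensen both have admission number 937, so the next rule applies.
Kapoor and Sorensen both have years on the livery 9 years, so the next rule applies.
Kapoor and Sorensen both have date of admission to current standing 2001-06-28, so the next rule applies.
Among Kapoor and Sorensen, alphabetically by surname: Kapoor before Sorensen.
Greco and Nakamura both have admission number 485, so the next rule applies.
Greco and Nakamura both have years on the livery 27 years, so the next rule applies.
Greco and Nakamura both have date of admission to current standing 2007-08-20, so the next rule applies.
Among Greco and Nakamura, alphabetically by surname: Greco before Nakamura.
Among Quinn, Salazar and Obi, by admission number (higher first): Quinn and Salazar (997) before Obi (434).
Quinn and Salazar both have years on the livery 38 years, so the next rule applies.
Quinn and Salazar both have date of admission to current standing 2002-03-21, so the next rule applies.
Among Quinn and Salazar, alphabetically by surname: Quinn before Salazar.
Full order: Leclerc, Mendoza, Kapoor, Sorensen, Greco, Nakamura, Quinn, Salazar, Obi.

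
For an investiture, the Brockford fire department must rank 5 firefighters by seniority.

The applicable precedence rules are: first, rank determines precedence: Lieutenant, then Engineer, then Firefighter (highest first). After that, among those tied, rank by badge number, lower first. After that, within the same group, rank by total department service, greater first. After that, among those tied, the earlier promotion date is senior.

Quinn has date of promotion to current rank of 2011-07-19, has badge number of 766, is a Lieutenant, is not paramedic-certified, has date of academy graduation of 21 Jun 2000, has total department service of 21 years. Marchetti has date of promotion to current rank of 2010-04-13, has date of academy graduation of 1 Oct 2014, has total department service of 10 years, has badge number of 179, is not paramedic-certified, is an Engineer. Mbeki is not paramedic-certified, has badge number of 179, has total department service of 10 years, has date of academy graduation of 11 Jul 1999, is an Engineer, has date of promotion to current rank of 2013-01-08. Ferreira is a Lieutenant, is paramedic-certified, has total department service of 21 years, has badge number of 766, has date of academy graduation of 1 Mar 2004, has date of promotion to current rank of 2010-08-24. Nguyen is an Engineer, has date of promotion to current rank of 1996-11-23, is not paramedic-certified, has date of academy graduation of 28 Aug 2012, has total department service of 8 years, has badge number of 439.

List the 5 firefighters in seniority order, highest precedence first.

Ferreira, Quinn, Marchetti, Mbeki, Nguyen

By rank: Ferreira and Quinn (Lieutenant); then Marchetti, Mbeki and Nguyen (Engineer).
Ferreira and Quinn both have badge number 766, so the next rule applies.
Ferreira and Quinn both have total department service 21 years, so the next rule applies.
Among Ferreira and Quinn, by date of promotion to current rank (earlier first): Ferreira (2010-08-24) before Quinn (2011-07-19).
Among Marchetti, Mbeki and Nguyen, by badge number (lower first): Marchetti and Mbeki (179) before Nguyen (439).
Marchetti and Mbeki both have total department service 10 years, so the next rule applies.
Among Marchetti and Mbeki, by date of promotion to current rank (earlier first): Marchetti (2010-04-13) before Mbeki (2013-01-08).
Full order: Ferreira, Quinn, Marchetti, Mbeki, Nguyen.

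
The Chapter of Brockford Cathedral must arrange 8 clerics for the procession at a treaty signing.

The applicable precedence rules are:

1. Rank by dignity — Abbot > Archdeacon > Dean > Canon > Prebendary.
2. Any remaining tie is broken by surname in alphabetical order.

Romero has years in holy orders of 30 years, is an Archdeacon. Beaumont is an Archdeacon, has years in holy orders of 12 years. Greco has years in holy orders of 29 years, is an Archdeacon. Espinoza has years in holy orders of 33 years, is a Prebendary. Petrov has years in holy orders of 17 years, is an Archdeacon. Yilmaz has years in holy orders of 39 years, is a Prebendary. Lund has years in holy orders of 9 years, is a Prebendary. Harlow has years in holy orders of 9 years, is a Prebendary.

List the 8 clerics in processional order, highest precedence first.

By dignity: Beaumont, Greco, Petrov and Romero (Archdeacon); then Espinoza, Harlow, Lund and Yilmaz (Prebendary).
Among Beaumont, Greco, Petrov and Romero, alphabetically by surname: Beaumont before Greco before Petrov before Romero.
Among Espinoza, Harlow, Lund and Yilmaz, alphabetically by surname: Espinoza before Harlow before Lund before Yilmaz.
Full order: Beaumont, Greco, Petrov, Romero, Espinoza, Harlow, Lund, Yilmaz.

Beaumont, Greco, Petrov, Romero, Espinoza, Harlow, Lund, Yilmaz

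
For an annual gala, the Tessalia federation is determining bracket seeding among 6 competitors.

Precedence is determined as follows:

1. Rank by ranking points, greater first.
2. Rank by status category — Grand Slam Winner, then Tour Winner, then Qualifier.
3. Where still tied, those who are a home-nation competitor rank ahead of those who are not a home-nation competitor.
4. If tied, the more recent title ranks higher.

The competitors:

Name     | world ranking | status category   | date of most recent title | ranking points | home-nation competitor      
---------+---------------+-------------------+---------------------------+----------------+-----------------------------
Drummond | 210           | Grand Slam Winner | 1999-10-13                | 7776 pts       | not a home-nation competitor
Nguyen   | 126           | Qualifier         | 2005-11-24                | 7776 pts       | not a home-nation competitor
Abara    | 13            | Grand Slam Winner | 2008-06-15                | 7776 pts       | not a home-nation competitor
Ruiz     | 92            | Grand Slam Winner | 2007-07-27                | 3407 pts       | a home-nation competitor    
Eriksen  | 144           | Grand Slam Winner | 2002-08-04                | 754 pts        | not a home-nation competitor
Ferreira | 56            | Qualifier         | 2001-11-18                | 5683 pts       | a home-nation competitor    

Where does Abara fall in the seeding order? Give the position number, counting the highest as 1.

1

By ranking points (higher first): Abara, Drummond and Nguyen (each 7776 pts); then Ferreira (5683 pts); then Ruiz (3407 pts); then Eriksen (754 pts).
Among Abara, Drummond and Nguyen, by status category: Abara and Drummond (Grand Slam Winner) before Nguyen (Qualifier).
Abara and Drummond are each not a home-nation competitor, so the next rule applies.
Among Abara and Drummond, by date of most recent title (later first): Abara (2008-06-15) before Drummond (1999-10-13).
Order: Abara, Drummond, Nguyen, Ferreira, Ruiz, Eriksen. So position 1.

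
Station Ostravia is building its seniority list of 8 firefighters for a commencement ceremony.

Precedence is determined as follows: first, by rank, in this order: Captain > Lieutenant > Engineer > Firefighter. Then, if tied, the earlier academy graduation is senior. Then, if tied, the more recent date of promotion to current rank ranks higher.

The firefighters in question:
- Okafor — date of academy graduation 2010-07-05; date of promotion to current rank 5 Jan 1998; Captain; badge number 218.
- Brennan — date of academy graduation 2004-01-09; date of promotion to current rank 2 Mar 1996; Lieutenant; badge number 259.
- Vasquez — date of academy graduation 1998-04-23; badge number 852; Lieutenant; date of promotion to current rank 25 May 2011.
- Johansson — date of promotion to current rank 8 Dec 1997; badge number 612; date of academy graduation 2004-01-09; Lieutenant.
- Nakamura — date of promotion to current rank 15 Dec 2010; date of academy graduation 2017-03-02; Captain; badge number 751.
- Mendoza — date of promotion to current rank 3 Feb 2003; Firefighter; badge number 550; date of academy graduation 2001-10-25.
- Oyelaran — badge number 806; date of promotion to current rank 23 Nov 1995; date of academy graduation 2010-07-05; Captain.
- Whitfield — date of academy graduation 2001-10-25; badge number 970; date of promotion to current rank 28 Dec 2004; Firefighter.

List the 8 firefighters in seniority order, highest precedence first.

Okafor, Oyelaran, Nakamura, Vasquez, Johansson, Brennan, Whitfield, Mendoza

By rank: Okafor, Oyelaran and Nakamura (Captain); then Vasquez, Johansson and Brennan (Lieutenant); then Whitfield and Mendoza (Firefighter).
Among Okafor, Oyelaran and Nakamura, by date of academy graduation (earlier first): Okafor and Oyelaran (2010-07-05) before Nakamura (2017-03-02).
Among Okafor and Oyelaran, by date of promotion to current rank (later first): Okafor (5 Jan 1998) before Oyelaran (23 Nov 1995).
Among Vasquez, Johansson and Brennan, by date of academy graduation (earlier first): Vasquez (1998-04-23) before Johansson and Brennan (2004-01-09).
Among Johansson and Brennan, by date of promotion to current rank (later first): Johansson (8 Dec 1997) before Brennan (2 Mar 1996).
Whitfield and Mendoza both have date of academy graduation 2001-10-25, so the next rule applies.
Among Whitfield and Mendoza, by date of promotion to current rank (later first): Whitfield (28 Dec 2004) before Mendoza (3 Feb 2003).
Full order: Okafor, Oyelaran, Nakamura, Vasquez, Johansson, Brennan, Whitfield, Mendoza.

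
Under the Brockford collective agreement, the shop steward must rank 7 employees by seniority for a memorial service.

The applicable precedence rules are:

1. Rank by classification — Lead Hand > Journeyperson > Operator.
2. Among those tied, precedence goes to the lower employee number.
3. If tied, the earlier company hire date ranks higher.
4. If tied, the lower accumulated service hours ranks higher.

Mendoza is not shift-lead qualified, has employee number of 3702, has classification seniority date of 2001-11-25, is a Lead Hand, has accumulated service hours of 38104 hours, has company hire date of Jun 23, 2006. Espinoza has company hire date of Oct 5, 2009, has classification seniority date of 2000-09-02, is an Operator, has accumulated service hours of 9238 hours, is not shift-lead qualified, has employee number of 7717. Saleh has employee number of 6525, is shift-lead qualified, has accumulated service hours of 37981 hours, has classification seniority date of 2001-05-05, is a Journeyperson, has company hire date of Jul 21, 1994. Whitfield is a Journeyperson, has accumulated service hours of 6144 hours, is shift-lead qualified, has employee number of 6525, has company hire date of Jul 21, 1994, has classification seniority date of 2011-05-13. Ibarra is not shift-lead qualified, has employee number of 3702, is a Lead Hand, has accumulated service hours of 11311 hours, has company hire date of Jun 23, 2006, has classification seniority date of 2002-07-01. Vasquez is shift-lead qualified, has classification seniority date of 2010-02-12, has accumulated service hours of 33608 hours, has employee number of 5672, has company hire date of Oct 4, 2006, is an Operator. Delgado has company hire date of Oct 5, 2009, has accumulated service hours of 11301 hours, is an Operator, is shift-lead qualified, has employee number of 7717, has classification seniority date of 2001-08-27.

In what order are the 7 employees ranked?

Ibarra, Mendoza, Whitfield, Saleh, Vasquez, Espinoza, Delgado

By classification: Ibarra and Mendoza (Lead Hand); then Whitfield and Saleh (Journeyperson); then Vasquez, Espinoza and Delgado (Operator).
Ibarra and Mendoza both have employee number 3702, so the next rule applies.
Ibarra and Mendoza both have company hire date Jun 23, 2006, so the next rule applies.
Among Ibarra and Mendoza, by accumulated service hours (lower first): Ibarra (11311 hours) before Mendoza (38104 hours).
Whitfield and Saleh both have employee number 6525, so the next rule applies.
Whitfield and Saleh both have company hire date Jul 21, 1994, so the next rule applies.
Among Whitfield and Saleh, by accumulated service hours (lower first): Whitfield (6144 hours) before Saleh (37981 hours).
Among Vasquez, Espinoza and Delgado, by employee number (lower first): Vasquez (5672) before Espinoza and Delgado (7717).
Espinoza and Delgado both have company hire date Oct 5, 2009, so the next rule applies.
Among Espinoza and Delgado, by accumulated service hours (lower first): Espinoza (9238 hours) before Delgado (11301 hours).
Full order: Ibarra, Mendoza, Whitfield, Saleh, Vasquez, Espinoza, Delgado.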